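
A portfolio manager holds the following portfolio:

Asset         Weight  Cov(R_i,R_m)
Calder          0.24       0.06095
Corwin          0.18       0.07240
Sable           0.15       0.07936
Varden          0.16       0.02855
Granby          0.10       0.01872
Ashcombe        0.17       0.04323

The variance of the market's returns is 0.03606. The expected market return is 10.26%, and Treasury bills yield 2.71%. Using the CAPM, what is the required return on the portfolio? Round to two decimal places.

β_Calder = 0.06095 / 0.03606 = 1.6902
β_Corwin = 0.07240 / 0.03606 = 2.0078
β_Sable = 0.07936 / 0.03606 = 2.2008
β_Varden = 0.02855 / 0.03606 = 0.7917
β_Granby = 0.01872 / 0.03606 = 0.5191
β_Ashcombe = 0.04323 / 0.03606 = 1.1988
β_P = Σ w_i β_i = 0.24×1.6902 + 0.18×2.0078 + 0.15×2.2008 + 0.16×0.7917 + 0.10×0.5191 + 0.17×1.1988 = 1.4796
MRP = 10.26% − 2.71% = 7.55%
E(R_P) = R_f + β_P × MRP = 2.71% + 1.4796 × 7.55% = 13.88%

13.88%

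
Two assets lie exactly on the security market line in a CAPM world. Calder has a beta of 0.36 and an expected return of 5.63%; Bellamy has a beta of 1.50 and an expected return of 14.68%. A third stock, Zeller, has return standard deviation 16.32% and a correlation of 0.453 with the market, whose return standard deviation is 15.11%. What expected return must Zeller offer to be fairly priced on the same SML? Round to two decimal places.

MRP = (14.68% − 5.63%) / (1.50 − 0.36) = 7.9386%
R_f = 5.63% − 0.36 × 7.9386% = 2.7721%
β_Zeller = ρ·σ_i/σ_m = 0.453 × 16.32 / 15.11 = 0.4893
E(R_Zeller) = R_f + β × MRP = 2.7721% + 0.4893 × 7.9386% = 6.66%

6.66%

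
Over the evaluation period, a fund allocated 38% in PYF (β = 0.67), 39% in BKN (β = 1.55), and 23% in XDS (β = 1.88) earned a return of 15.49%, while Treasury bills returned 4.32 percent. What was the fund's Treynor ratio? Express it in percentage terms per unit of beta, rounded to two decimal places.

8.65%

β_P = 0.38×0.67 + 0.39×1.55 + 0.23×1.88 = 1.2915
Treynor = (R_P − R_f) / β_P = (15.49% − 4.32%) / 1.2915 = 11.17% / 1.2915 = 8.65%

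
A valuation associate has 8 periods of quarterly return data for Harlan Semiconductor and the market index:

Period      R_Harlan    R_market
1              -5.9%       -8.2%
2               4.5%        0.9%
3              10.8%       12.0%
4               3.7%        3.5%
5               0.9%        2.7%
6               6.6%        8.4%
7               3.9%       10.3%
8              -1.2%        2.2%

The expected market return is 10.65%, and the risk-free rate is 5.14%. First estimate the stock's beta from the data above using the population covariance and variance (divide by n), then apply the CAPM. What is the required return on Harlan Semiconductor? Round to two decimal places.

Mean R_i = (-5.9 + 4.5 + 10.8 + 3.7 + 0.9 + 6.6 + 3.9 − 1.2) / 8 = 2.9125%
Mean R_m = (-8.2 + 0.9 + 12.0 + 3.5 + 2.7 + 8.4 + 10.3 + 2.2) / 8 = 3.9750%
Σ(R_i − R̄_i)(R_m − R̄_m) = 197.7625  ⇒  Cov = 197.7625 / 8 = 24.7203
Σ(R_m − R̄_m)² = 286.6750  ⇒  Var(R_m) = 286.6750 / 8 = 35.8344
β = Cov / Var(R_m) = 24.7203 / 35.8344 = 0.6898
MRP = 10.65% − 5.14% = 5.51%
E(R) = R_f + β × MRP = 5.14% + 0.6898 × 5.51% = 8.94%

8.94%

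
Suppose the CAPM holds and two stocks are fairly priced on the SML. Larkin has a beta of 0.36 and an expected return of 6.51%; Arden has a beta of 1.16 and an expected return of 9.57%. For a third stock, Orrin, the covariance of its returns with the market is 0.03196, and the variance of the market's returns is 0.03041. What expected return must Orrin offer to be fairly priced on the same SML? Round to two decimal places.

9.15%

MRP = (9.57% − 6.51%) / (1.16 − 0.36) = 3.8250%
R_f = 6.51% − 0.36 × 3.8250% = 5.1330%
β_Orrin = Cov / Var(R_m) = 0.03196 / 0.03041 = 1.0510
E(R_Orrin) = R_f + β × MRP = 5.1330% + 1.0510 × 3.8250% = 9.15%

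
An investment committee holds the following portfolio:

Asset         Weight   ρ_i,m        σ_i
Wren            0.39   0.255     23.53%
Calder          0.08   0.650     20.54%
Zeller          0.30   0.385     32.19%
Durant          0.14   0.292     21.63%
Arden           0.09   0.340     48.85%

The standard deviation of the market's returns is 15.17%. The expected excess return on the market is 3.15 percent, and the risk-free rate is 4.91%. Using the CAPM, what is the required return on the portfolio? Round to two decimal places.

β_Wren = 0.255 × 23.53% / 15.17% = 0.3955
β_Calder = 0.650 × 20.54% / 15.17% = 0.8801
β_Zeller = 0.385 × 32.19% / 15.17% = 0.8170
β_Durant = 0.292 × 21.63% / 15.17% = 0.4163
β_Arden = 0.340 × 48.85% / 15.17% = 1.0949
β_P = Σ w_i β_i = 0.39×0.3955 + 0.08×0.8801 + 0.30×0.8170 + 0.14×0.4163 + 0.09×1.0949 = 0.6266
E(R_P) = R_f + β_P × MRP = 4.91% + 0.6266 × 3.15% = 6.88%

6.88%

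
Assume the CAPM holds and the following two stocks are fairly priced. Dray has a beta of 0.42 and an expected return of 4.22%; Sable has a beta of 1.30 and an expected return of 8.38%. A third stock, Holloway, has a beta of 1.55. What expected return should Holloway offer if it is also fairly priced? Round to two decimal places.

MRP (SML slope) = (8.38% − 4.22%) / (1.30 − 0.42) = 4.16% / 0.88 = 4.7273%
R_f (intercept) = 4.22% − 0.42 × 4.7273% = 2.2345%
E(R_Holloway) = R_f + β × MRP = 2.2345% + 1.55 × 4.7273% = 9.56%

9.56%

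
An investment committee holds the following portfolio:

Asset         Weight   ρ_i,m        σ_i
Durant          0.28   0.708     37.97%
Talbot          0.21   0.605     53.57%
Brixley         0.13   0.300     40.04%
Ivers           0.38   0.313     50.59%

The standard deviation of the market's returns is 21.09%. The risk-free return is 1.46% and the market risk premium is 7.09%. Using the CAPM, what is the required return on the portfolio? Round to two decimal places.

8.83%

β_Durant = 0.708 × 37.97% / 21.09% = 1.2747
β_Talbot = 0.605 × 53.57% / 21.09% = 1.5367
β_Brixley = 0.300 × 40.04% / 21.09% = 0.5696
β_Ivers = 0.313 × 50.59% / 21.09% = 0.7508
β_P = Σ w_i β_i = 0.28×1.2747 + 0.21×1.5367 + 0.13×0.5696 + 0.38×0.7508 = 1.0390
E(R_P) = R_f + β_P × MRP = 1.46% + 1.0390 × 7.09% = 8.83%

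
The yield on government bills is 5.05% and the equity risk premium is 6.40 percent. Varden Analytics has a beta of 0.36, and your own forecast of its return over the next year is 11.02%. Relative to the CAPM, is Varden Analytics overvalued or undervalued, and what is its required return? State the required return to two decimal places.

Undervalued; required return 7.35%

Required return = R_f + β·MRP = 5.05% + 0.36 × 6.40% = 7.35%
Forecast 11.02% > required 7.35% → the stock plots above the SML → undervalued.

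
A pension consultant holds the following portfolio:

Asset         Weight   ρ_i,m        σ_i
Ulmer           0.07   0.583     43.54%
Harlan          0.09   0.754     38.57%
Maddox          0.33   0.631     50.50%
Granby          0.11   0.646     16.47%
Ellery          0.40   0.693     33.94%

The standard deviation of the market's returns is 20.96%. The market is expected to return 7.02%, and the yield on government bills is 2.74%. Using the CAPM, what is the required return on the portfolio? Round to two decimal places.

β_Ulmer = 0.583 × 43.54% / 20.96% = 1.2111
β_Harlan = 0.754 × 38.57% / 20.96% = 1.3875
β_Maddox = 0.631 × 50.50% / 20.96% = 1.5203
β_Granby = 0.646 × 16.47% / 20.96% = 0.5076
β_Ellery = 0.693 × 33.94% / 20.96% = 1.1222
β_P = Σ w_i β_i = 0.07×1.2111 + 0.09×1.3875 + 0.33×1.5203 + 0.11×0.5076 + 0.40×1.1222 = 1.2161
MRP = 7.02% − 2.74% = 4.28%
E(R_P) = R_f + β_P × MRP = 2.74% + 1.2161 × 4.28% = 7.94%

7.94%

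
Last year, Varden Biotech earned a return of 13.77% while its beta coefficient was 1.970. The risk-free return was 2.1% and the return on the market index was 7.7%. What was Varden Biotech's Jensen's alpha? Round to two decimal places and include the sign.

+0.64%

Market excess return = 7.7% − 2.1% = 5.60%
CAPM benchmark = R_f + β(R_m − R_f) = 2.1% + 1.970 × 5.6% = 13.1320%
α = actual − benchmark = 13.77% − 13.1320% = +0.64%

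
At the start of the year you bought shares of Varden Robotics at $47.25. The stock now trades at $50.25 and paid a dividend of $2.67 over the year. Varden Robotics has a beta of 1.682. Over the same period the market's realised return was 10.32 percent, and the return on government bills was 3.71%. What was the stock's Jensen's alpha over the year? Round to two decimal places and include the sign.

Realised HPR = (P1 + D1 − P0) / P0 = (50.25 + 2.67 − 47.25) / 47.25 = 5.67 / 47.25 = 12.0000%
MRP = 10.32% − 3.71% = 6.61%
CAPM required = R_f + β·MRP = 3.71% + 1.682 × 6.61% = 14.82802%
α = realised − required = 12.0000% − 14.82802% = -2.83%

-2.83%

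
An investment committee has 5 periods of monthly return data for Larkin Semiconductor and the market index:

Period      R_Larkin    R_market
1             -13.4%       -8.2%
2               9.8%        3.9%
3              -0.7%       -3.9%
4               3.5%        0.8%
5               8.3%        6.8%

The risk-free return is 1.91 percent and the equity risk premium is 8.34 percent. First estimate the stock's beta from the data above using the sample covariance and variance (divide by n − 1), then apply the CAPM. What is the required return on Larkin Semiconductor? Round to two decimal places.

Mean R_i = (-13.4 + 9.8 − 0.7 + 3.5 + 8.3) / 5 = 1.5000%
Mean R_m = (-8.2 + 3.9 − 3.9 + 0.8 + 6.8) / 5 = -0.1200%
Σ(R_i − R̄_i)(R_m − R̄_m) = 210.9700  ⇒  Cov = 210.9700 / 4 = 52.7425
Σ(R_m − R̄_m)² = 144.4680  ⇒  Var(R_m) = 144.4680 / 4 = 36.1170
β = Cov / Var(R_m) = 52.7425 / 36.1170 = 1.4603
E(R) = R_f + β × MRP = 1.91% + 1.4603 × 8.34% = 14.09%

14.09%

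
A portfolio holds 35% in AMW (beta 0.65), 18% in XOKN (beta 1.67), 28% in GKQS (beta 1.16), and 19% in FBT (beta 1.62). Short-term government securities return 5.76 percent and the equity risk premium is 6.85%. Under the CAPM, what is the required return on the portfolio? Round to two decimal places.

13.71%

β_P = Σ w_i β_i = 0.35×0.65 + 0.18×1.67 + 0.28×1.16 + 0.19×1.62 = 1.1607
E(R_P) = R_f + β_P × MRP = 5.76% + 1.1607 × 6.85% = 13.71%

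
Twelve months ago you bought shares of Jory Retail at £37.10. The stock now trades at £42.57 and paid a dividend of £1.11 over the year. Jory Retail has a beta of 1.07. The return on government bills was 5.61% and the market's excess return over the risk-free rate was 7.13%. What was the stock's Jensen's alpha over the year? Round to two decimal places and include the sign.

Realised HPR = (P1 + D1 − P0) / P0 = (42.57 + 1.11 − 37.10) / 37.10 = 6.58 / 37.10 = 17.7358%
CAPM required = R_f + β·MRP = 5.61% + 1.07 × 7.13% = 13.2391%
α = realised − required = 17.7358% − 13.2391% = +4.50%

+4.50%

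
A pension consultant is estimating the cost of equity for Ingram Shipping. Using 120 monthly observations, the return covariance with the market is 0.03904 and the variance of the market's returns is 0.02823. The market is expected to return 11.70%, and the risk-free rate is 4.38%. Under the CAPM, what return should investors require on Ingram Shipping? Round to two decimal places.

14.50%

β = Cov(R_i, R_m) / Var(R_m) = 0.03904 / 0.02823 = 1.3829
MRP = 11.70% − 4.38% = 7.32%
E(R) = R_f + β × MRP = 4.38% + 1.3829 × 7.32% = 14.50%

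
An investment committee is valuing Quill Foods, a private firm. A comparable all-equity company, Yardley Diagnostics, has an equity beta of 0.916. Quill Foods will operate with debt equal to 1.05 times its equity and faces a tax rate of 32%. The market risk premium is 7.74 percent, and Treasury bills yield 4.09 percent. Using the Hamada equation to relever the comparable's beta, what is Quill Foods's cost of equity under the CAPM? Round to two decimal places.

16.24%

β_L = β_U × [1 + (1 − t)(D/E)] = 0.916 × [1 + (1 − 0.32) × 1.05]
    = 0.916 × [1 + 0.68 × 1.05] = 0.916 × 1.7140 = 1.5700
E(R) = R_f + β_L × MRP = 4.09% + 1.5700 × 7.74% = 16.24%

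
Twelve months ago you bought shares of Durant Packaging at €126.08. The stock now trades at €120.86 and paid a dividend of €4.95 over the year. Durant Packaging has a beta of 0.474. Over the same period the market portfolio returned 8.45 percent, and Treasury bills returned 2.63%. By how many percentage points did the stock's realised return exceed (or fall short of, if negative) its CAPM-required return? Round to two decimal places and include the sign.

Realised HPR = (P1 + D1 − P0) / P0 = (120.86 + 4.95 − 126.08) / 126.08 = -0.27 / 126.08 = -0.2141%
MRP = 8.45% − 2.63% = 5.82%
CAPM required = R_f + β·MRP = 2.63% + 0.474 × 5.82% = 5.38868%
α = realised − required = -0.2141% − 5.38868% = -5.60%

-5.60%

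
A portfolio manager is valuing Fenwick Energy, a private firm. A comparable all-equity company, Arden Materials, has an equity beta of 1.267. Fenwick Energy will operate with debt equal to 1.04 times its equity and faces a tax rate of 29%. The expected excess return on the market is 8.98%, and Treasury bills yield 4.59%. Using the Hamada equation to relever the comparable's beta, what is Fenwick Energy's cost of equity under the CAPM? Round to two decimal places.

β_L = β_U × [1 + (1 − t)(D/E)] = 1.267 × [1 + (1 − 0.29) × 1.04]
    = 1.267 × [1 + 0.71 × 1.04] = 1.267 × 1.7384 = 2.2026
E(R) = R_f + β_L × MRP = 4.59% + 2.2026 × 8.98% = 24.37%

24.37%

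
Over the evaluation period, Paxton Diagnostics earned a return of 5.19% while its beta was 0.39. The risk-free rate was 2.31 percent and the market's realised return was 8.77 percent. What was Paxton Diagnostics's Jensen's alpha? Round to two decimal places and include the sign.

Market excess return = 8.77% − 2.31% = 6.46%
CAPM benchmark = R_f + β(R_m − R_f) = 2.31% + 0.39 × 6.46% = 4.8294%
α = actual − benchmark = 5.19% − 4.8294% = +0.36%

+0.36%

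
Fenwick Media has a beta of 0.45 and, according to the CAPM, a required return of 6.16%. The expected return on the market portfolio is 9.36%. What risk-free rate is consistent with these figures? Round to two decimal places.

E(R) = R_f + β(E(R_m) − R_f) = R_f(1 − β) + β·E(R_m)
6.16% = R_f × (1 − 0.45) + 0.45 × 9.36%
6.16% = R_f × 0.55 + 4.2120%
R_f = (6.16% − 4.2120%) / 0.55 = 3.54%

3.54%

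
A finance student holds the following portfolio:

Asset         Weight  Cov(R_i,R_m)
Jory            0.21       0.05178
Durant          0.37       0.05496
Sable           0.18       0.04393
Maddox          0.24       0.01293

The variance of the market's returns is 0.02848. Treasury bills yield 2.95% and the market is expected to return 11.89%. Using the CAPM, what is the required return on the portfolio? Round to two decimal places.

β_Jory = 0.05178 / 0.02848 = 1.8181
β_Durant = 0.05496 / 0.02848 = 1.9298
β_Sable = 0.04393 / 0.02848 = 1.5425
β_Maddox = 0.01293 / 0.02848 = 0.4540
β_P = Σ w_i β_i = 0.21×1.8181 + 0.37×1.9298 + 0.18×1.5425 + 0.24×0.4540 = 1.4824
MRP = 11.89% − 2.95% = 8.94%
E(R_P) = R_f + β_P × MRP = 2.95% + 1.4824 × 8.94% = 16.20%

16.20%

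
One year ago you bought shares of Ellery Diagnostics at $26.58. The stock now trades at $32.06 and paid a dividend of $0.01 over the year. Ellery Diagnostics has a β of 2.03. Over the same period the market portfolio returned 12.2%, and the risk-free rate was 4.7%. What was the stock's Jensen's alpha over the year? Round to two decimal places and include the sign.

Realised HPR = (P1 + D1 − P0) / P0 = (32.06 + 0.01 − 26.58) / 26.58 = 5.49 / 26.58 = 20.6546%
MRP = 12.2% − 4.7% = 7.50%
CAPM required = R_f + β·MRP = 4.7% + 2.03 × 7.5% = 19.9250%
α = realised − required = 20.6546% − 19.9250% = +0.73%

+0.73%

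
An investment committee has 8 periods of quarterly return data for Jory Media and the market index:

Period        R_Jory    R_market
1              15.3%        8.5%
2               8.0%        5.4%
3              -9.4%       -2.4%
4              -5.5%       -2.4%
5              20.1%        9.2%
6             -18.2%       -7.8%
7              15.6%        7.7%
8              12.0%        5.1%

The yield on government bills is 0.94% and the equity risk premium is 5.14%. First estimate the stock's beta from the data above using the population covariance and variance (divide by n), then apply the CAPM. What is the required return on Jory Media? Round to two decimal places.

12.25%

Mean R_i = (15.3 + 8.0 − 9.4 − 5.5 + 20.1 − 18.2 + 15.6 + 12.0) / 8 = 4.7375%
Mean R_m = (8.5 + 5.4 − 2.4 − 2.4 + 9.2 − 7.8 + 7.7 + 5.1) / 8 = 2.9125%
Σ(R_i − R̄_i)(R_m − R̄_m) = 606.8263  ⇒  Cov = 606.8263 / 8 = 75.8533
Σ(R_m − R̄_m)² = 275.8488  ⇒  Var(R_m) = 275.8488 / 8 = 34.4811
β = Cov / Var(R_m) = 75.8533 / 34.4811 = 2.1999
E(R) = R_f + β × MRP = 0.94% + 2.1999 × 5.14% = 12.25%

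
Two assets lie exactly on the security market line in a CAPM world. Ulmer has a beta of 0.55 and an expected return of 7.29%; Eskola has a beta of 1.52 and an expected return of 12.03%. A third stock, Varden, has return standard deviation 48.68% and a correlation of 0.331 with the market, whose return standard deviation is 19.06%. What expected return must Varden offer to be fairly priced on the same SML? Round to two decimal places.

8.73%

MRP = (12.03% − 7.29%) / (1.52 − 0.55) = 4.8866%
R_f = 7.29% − 0.55 × 4.8866% = 4.6024%
β_Varden = ρ·σ_i/σ_m = 0.331 × 48.68 / 19.06 = 0.8454
E(R_Varden) = R_f + β × MRP = 4.6024% + 0.8454 × 4.8866% = 8.73%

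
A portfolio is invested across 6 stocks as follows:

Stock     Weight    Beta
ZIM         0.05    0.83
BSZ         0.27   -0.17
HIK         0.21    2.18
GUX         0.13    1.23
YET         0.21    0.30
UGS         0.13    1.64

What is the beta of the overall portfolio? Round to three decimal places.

β_P = Σ w_i β_i = 0.05×0.83 + 0.27×-0.17 + 0.21×2.18 + 0.13×1.23 + 0.21×0.30 + 0.13×1.64 = 0.8895

0.890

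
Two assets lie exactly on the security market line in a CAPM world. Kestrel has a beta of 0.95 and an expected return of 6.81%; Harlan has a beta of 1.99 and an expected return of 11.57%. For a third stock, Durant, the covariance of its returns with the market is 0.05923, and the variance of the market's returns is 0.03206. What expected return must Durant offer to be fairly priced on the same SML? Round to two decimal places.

10.92%

MRP = (11.57% − 6.81%) / (1.99 − 0.95) = 4.5769%
R_f = 6.81% − 0.95 × 4.5769% = 2.4619%
β_Durant = Cov / Var(R_m) = 0.05923 / 0.03206 = 1.8475
E(R_Durant) = R_f + β × MRP = 2.4619% + 1.8475 × 4.5769% = 10.92%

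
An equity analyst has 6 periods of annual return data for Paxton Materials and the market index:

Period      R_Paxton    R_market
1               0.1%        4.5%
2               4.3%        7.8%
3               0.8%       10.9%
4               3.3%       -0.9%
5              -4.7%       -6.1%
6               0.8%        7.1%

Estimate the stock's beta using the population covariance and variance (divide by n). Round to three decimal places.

0.284

Mean R_i = (0.1 + 4.3 + 0.8 + 3.3 − 4.7 + 0.8) / 6 = 0.7667%
Mean R_m = (4.5 + 7.8 + 10.9 − 0.9 − 6.1 + 7.1) / 6 = 3.8833%
Σ(R_i − R̄_i)(R_m − R̄_m) = 56.2267  ⇒  Cov = 56.2267 / 6 = 9.3711
Σ(R_m − R̄_m)² = 197.8483  ⇒  Var(R_m) = 197.8483 / 6 = 32.9747
β = Cov / Var(R_m) = 9.3711 / 32.9747 = 0.2842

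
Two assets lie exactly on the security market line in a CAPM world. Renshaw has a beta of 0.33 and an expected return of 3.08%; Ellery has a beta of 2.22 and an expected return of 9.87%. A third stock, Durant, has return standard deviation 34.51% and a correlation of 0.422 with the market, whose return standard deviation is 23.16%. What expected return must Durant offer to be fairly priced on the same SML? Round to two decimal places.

4.15%

MRP = (9.87% − 3.08%) / (2.22 − 0.33) = 3.5926%
R_f = 3.08% − 0.33 × 3.5926% = 1.8944%
β_Durant = ρ·σ_i/σ_m = 0.422 × 34.51 / 23.16 = 0.6288
E(R_Durant) = R_f + β × MRP = 1.8944% + 0.6288 × 3.5926% = 4.15%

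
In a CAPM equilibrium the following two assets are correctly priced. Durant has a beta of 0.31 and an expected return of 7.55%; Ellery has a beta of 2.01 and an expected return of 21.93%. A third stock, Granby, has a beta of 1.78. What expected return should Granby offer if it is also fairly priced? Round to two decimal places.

MRP (SML slope) = (21.93% − 7.55%) / (2.01 − 0.31) = 14.38% / 1.70 = 8.4588%
R_f (intercept) = 7.55% − 0.31 × 8.4588% = 4.9278%
E(R_Granby) = R_f + β × MRP = 4.9278% + 1.78 × 8.4588% = 19.98%

19.98%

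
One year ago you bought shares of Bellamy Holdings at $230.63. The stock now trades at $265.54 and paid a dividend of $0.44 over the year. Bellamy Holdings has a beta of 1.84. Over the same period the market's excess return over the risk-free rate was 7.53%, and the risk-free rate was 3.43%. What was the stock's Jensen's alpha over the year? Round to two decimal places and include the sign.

-1.96%

Realised HPR = (P1 + D1 − P0) / P0 = (265.54 + 0.44 − 230.63) / 230.63 = 35.35 / 230.63 = 15.3276%
CAPM required = R_f + β·MRP = 3.43% + 1.84 × 7.53% = 17.2852%
α = realised − required = 15.3276% − 17.2852% = -1.96%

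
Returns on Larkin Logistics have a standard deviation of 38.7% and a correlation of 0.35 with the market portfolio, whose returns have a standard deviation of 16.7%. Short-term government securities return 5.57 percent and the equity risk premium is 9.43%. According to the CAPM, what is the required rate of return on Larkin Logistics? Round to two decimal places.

13.22%

β = ρ × σ_i / σ_m = 0.35 × 38.7% / 16.7% = 0.8111
E(R) = 5.57% + 0.8111 × 9.43% = 13.22%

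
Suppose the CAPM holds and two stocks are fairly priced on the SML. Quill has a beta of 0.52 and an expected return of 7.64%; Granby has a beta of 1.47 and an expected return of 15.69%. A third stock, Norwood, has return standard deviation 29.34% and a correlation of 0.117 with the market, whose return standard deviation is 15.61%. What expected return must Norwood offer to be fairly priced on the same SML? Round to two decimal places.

5.10%

MRP = (15.69% − 7.64%) / (1.47 − 0.52) = 8.4737%
R_f = 7.64% − 0.52 × 8.4737% = 3.2337%
β_Norwood = ρ·σ_i/σ_m = 0.117 × 29.34 / 15.61 = 0.2199
E(R_Norwood) = R_f + β × MRP = 3.2337% + 0.2199 × 8.4737% = 5.10%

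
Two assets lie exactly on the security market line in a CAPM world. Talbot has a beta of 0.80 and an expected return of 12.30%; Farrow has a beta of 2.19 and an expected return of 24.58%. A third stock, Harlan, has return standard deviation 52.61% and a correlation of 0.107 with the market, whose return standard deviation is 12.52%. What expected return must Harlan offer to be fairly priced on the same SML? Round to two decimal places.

MRP = (24.58% − 12.30%) / (2.19 − 0.80) = 8.8345%
R_f = 12.30% − 0.80 × 8.8345% = 5.2324%
β_Harlan = ρ·σ_i/σ_m = 0.107 × 52.61 / 12.52 = 0.4496
E(R_Harlan) = R_f + β × MRP = 5.2324% + 0.4496 × 8.8345% = 9.20%

9.20%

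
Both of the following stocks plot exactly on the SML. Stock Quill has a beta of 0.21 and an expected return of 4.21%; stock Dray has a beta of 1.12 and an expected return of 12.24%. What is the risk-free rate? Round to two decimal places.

2.36%

Both satisfy E(R) = R_f + β·MRP, so the slope of the SML is
MRP = (12.24% − 4.21%) / (1.12 − 0.21) = 8.03% / 0.91 = 8.8242%
R_f = E(R_Quill) − β_Quill·MRP = 4.21% − 0.21 × 8.8242% = 2.3569%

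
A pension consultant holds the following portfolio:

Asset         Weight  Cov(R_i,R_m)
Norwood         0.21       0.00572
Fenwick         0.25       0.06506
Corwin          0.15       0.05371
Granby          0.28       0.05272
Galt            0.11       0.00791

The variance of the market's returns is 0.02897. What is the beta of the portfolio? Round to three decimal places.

1.421

β_Norwood = 0.00572 / 0.02897 = 0.1974
β_Fenwick = 0.06506 / 0.02897 = 2.2458
β_Corwin = 0.05371 / 0.02897 = 1.8540
β_Granby = 0.05272 / 0.02897 = 1.8198
β_Galt = 0.00791 / 0.02897 = 0.2730
β_P = Σ w_i β_i = 0.21×0.1974 + 0.25×2.2458 + 0.15×1.8540 + 0.28×1.8198 + 0.11×0.2730 = 1.4206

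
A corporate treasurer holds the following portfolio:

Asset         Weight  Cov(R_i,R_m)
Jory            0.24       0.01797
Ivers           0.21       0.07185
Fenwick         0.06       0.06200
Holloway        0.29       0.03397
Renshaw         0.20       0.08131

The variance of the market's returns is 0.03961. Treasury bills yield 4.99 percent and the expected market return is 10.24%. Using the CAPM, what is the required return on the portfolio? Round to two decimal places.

β_Jory = 0.01797 / 0.03961 = 0.4537
β_Ivers = 0.07185 / 0.03961 = 1.8139
β_Fenwick = 0.06200 / 0.03961 = 1.5653
β_Holloway = 0.03397 / 0.03961 = 0.8576
β_Renshaw = 0.08131 / 0.03961 = 2.0528
β_P = Σ w_i β_i = 0.24×0.4537 + 0.21×1.8139 + 0.06×1.5653 + 0.29×0.8576 + 0.20×2.0528 = 1.2430
MRP = 10.24% − 4.99% = 5.25%
E(R_P) = R_f + β_P × MRP = 4.99% + 1.2430 × 5.25% = 11.52%

11.52%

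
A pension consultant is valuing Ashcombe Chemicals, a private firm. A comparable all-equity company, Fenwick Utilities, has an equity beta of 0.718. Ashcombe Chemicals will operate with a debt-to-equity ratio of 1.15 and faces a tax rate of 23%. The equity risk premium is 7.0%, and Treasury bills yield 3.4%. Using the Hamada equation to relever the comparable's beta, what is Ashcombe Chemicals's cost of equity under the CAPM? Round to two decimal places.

β_L = β_U × [1 + (1 − t)(D/E)] = 0.718 × [1 + (1 − 0.23) × 1.15]
    = 0.718 × [1 + 0.77 × 1.15] = 0.718 × 1.8855 = 1.3538
E(R) = R_f + β_L × MRP = 3.4% + 1.3538 × 7.0% = 12.88%

12.88%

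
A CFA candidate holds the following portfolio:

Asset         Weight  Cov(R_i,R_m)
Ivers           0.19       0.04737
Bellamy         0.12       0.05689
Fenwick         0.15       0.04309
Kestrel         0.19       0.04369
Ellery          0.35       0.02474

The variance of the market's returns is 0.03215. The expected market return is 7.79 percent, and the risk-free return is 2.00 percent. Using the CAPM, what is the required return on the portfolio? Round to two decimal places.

β_Ivers = 0.04737 / 0.03215 = 1.4734
β_Bellamy = 0.05689 / 0.03215 = 1.7695
β_Fenwick = 0.04309 / 0.03215 = 1.3403
β_Kestrel = 0.04369 / 0.03215 = 1.3589
β_Ellery = 0.02474 / 0.03215 = 0.7695
β_P = Σ w_i β_i = 0.19×1.4734 + 0.12×1.7695 + 0.15×1.3403 + 0.19×1.3589 + 0.35×0.7695 = 1.2208
MRP = 7.79% − 2.00% = 5.79%
E(R_P) = R_f + β_P × MRP = 2.00% + 1.2208 × 5.79% = 9.07%

9.07%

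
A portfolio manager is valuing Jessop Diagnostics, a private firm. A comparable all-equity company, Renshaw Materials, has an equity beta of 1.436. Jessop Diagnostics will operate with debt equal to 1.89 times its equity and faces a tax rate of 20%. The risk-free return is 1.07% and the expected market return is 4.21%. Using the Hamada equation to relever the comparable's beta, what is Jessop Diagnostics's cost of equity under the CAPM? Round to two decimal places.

β_L = β_U × [1 + (1 − t)(D/E)] = 1.436 × [1 + (1 − 0.20) × 1.89]
    = 1.436 × [1 + 0.80 × 1.89] = 1.436 × 2.5120 = 3.6072
MRP = 4.21% − 1.07% = 3.14%
E(R) = R_f + β_L × MRP = 1.07% + 3.6072 × 3.14% = 12.40%

12.40%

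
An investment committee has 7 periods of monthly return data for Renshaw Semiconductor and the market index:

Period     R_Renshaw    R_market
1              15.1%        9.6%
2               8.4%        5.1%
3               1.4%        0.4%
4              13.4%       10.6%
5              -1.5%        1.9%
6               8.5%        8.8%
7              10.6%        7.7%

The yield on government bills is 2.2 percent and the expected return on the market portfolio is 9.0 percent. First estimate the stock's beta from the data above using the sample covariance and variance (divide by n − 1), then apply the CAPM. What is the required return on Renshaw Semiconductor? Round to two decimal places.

Mean R_i = (15.1 + 8.4 + 1.4 + 13.4 − 1.5 + 8.5 + 10.6) / 7 = 7.9857%
Mean R_m = (9.6 + 5.1 + 0.4 + 10.6 + 1.9 + 8.8 + 7.7) / 7 = 6.3000%
Σ(R_i − R̄_i)(R_m − R̄_m) = 131.8000  ⇒  Cov = 131.8000 / 6 = 21.9667
Σ(R_m − R̄_m)² = 93.2000  ⇒  Var(R_m) = 93.2000 / 6 = 15.5333
β = Cov / Var(R_m) = 21.9667 / 15.5333 = 1.4142
MRP = 9.0% − 2.2% = 6.80%
E(R) = R_f + β × MRP = 2.2% + 1.4142 × 6.8% = 11.82%

11.82%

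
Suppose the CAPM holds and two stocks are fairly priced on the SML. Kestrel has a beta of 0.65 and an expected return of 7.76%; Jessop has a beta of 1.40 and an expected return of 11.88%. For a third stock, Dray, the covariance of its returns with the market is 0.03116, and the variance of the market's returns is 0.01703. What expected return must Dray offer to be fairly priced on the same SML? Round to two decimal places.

MRP = (11.88% − 7.76%) / (1.40 − 0.65) = 5.4933%
R_f = 7.76% − 0.65 × 5.4933% = 4.1894%
β_Dray = Cov / Var(R_m) = 0.03116 / 0.01703 = 1.8297
E(R_Dray) = R_f + β × MRP = 4.1894% + 1.8297 × 5.4933% = 14.24%

14.24%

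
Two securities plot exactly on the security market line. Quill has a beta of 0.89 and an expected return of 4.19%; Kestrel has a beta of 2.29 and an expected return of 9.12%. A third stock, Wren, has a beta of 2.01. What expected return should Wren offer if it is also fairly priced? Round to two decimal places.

MRP (SML slope) = (9.12% − 4.19%) / (2.29 − 0.89) = 4.93% / 1.40 = 3.5214%
R_f (intercept) = 4.19% − 0.89 × 3.5214% = 1.0560%
E(R_Wren) = R_f + β × MRP = 1.0560% + 2.01 × 3.5214% = 8.13%

8.13%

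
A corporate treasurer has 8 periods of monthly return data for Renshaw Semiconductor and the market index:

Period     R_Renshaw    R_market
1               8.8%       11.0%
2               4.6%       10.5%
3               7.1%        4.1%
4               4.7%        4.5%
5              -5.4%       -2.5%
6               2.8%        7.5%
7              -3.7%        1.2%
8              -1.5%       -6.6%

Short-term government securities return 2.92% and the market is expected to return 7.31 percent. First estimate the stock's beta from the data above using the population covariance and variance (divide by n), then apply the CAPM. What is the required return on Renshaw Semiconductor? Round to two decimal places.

Mean R_i = (8.8 + 4.6 + 7.1 + 4.7 − 5.4 + 2.8 − 3.7 − 1.5) / 8 = 2.1750%
Mean R_m = (11.0 + 10.5 + 4.1 + 4.5 − 2.5 + 7.5 + 1.2 − 6.6) / 8 = 3.7125%
Σ(R_i − R̄_i)(R_m − R̄_m) = 170.7225  ⇒  Cov = 170.7225 / 8 = 21.3403
Σ(R_m − R̄_m)² = 265.5488  ⇒  Var(R_m) = 265.5488 / 8 = 33.1936
β = Cov / Var(R_m) = 21.3403 / 33.1936 = 0.6429
MRP = 7.31% − 2.92% = 4.39%
E(R) = R_f + β × MRP = 2.92% + 0.6429 × 4.39% = 5.74%

5.74%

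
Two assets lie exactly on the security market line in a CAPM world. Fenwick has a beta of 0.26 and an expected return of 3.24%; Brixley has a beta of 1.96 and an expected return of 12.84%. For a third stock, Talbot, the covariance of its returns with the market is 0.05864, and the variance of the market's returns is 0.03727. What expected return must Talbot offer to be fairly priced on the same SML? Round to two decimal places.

MRP = (12.84% − 3.24%) / (1.96 − 0.26) = 5.6471%
R_f = 3.24% − 0.26 × 5.6471% = 1.7718%
β_Talbot = Cov / Var(R_m) = 0.05864 / 0.03727 = 1.5734
E(R_Talbot) = R_f + β × MRP = 1.7718% + 1.5734 × 5.6471% = 10.66%

10.66%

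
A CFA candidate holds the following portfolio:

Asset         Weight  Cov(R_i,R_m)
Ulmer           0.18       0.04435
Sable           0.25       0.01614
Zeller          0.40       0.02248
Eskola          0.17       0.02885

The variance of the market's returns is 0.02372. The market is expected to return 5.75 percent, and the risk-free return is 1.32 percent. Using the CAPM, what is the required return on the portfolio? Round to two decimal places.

β_Ulmer = 0.04435 / 0.02372 = 1.8697
β_Sable = 0.01614 / 0.02372 = 0.6804
β_Zeller = 0.02248 / 0.02372 = 0.9477
β_Eskola = 0.02885 / 0.02372 = 1.2163
β_P = Σ w_i β_i = 0.18×1.8697 + 0.25×0.6804 + 0.40×0.9477 + 0.17×1.2163 = 1.0925
MRP = 5.75% − 1.32% = 4.43%
E(R_P) = R_f + β_P × MRP = 1.32% + 1.0925 × 4.43% = 6.16%

6.16%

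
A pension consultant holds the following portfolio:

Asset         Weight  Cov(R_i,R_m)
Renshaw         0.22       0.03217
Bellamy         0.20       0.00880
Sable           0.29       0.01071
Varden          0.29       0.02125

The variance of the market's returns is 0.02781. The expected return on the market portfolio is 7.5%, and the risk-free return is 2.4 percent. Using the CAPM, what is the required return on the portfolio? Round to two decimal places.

β_Renshaw = 0.03217 / 0.02781 = 1.1568
β_Bellamy = 0.00880 / 0.02781 = 0.3164
β_Sable = 0.01071 / 0.02781 = 0.3851
β_Varden = 0.02125 / 0.02781 = 0.7641
β_P = Σ w_i β_i = 0.22×1.1568 + 0.20×0.3164 + 0.29×0.3851 + 0.29×0.7641 = 0.6510
MRP = 7.5% − 2.4% = 5.10%
E(R_P) = R_f + β_P × MRP = 2.4% + 0.6510 × 5.1% = 5.72%

5.72%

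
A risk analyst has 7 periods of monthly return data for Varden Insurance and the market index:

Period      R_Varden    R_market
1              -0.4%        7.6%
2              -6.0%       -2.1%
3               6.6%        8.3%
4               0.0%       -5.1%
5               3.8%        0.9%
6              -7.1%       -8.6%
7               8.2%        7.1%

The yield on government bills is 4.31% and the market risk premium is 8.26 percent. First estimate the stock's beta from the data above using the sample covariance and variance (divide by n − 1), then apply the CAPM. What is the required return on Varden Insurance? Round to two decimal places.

9.79%

Mean R_i = (-0.4 − 6.0 + 6.6 + 0.0 + 3.8 − 7.1 + 8.2) / 7 = 0.7286%
Mean R_m = (7.6 − 2.1 + 8.3 − 5.1 + 0.9 − 8.6 + 7.1) / 7 = 1.1571%
Σ(R_i − R̄_i)(R_m − R̄_m) = 181.1386  ⇒  Cov = 181.1386 / 6 = 30.1898
Σ(R_m − R̄_m)² = 272.8771  ⇒  Var(R_m) = 272.8771 / 6 = 45.4795
β = Cov / Var(R_m) = 30.1898 / 45.4795 = 0.6638
E(R) = R_f + β × MRP = 4.31% + 0.6638 × 8.26% = 9.79%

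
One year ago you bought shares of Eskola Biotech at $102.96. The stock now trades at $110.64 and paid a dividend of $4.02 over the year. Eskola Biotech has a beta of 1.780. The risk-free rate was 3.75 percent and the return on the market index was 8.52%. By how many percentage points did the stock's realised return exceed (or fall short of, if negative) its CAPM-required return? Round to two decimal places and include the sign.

Realised HPR = (P1 + D1 − P0) / P0 = (110.64 + 4.02 − 102.96) / 102.96 = 11.70 / 102.96 = 11.3636%
MRP = 8.52% − 3.75% = 4.77%
CAPM required = R_f + β·MRP = 3.75% + 1.780 × 4.77% = 12.24060%
α = realised − required = 11.3636% − 12.24060% = -0.88%

-0.88%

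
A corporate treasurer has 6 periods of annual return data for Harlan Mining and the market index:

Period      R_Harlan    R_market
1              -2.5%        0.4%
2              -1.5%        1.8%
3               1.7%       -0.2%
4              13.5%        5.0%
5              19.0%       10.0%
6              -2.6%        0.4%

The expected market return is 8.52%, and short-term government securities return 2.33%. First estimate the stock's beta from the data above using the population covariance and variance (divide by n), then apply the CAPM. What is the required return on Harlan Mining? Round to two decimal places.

Mean R_i = (-2.5 − 1.5 + 1.7 + 13.5 + 19.0 − 2.6) / 6 = 4.6000%
Mean R_m = (0.4 + 1.8 − 0.2 + 5.0 + 10.0 + 0.4) / 6 = 2.9000%
Σ(R_i − R̄_i)(R_m − R̄_m) = 172.3800  ⇒  Cov = 172.3800 / 6 = 28.7300
Σ(R_m − R̄_m)² = 78.1400  ⇒  Var(R_m) = 78.1400 / 6 = 13.0233
β = Cov / Var(R_m) = 28.7300 / 13.0233 = 2.2060
MRP = 8.52% − 2.33% = 6.19%
E(R) = R_f + β × MRP = 2.33% + 2.2060 × 6.19% = 15.99%

15.99%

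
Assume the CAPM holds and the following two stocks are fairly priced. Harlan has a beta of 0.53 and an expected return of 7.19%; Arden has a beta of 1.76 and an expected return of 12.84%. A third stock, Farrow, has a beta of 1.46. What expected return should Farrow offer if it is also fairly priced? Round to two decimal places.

MRP (SML slope) = (12.84% − 7.19%) / (1.76 − 0.53) = 5.65% / 1.23 = 4.5935%
R_f (intercept) = 7.19% − 0.53 × 4.5935% = 4.7554%
E(R_Farrow) = R_f + β × MRP = 4.7554% + 1.46 × 4.5935% = 11.46%

11.46%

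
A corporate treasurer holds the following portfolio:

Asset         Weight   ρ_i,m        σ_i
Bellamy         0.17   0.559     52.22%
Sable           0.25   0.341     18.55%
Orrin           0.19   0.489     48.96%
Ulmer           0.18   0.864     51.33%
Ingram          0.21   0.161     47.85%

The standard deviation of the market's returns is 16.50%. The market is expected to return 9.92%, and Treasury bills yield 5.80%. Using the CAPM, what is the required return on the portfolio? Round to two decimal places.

β_Bellamy = 0.559 × 52.22% / 16.50% = 1.7692
β_Sable = 0.341 × 18.55% / 16.50% = 0.3834
β_Orrin = 0.489 × 48.96% / 16.50% = 1.4510
β_Ulmer = 0.864 × 51.33% / 16.50% = 2.6878
β_Ingram = 0.161 × 47.85% / 16.50% = 0.4669
β_P = Σ w_i β_i = 0.17×1.7692 + 0.25×0.3834 + 0.19×1.4510 + 0.18×2.6878 + 0.21×0.4669 = 1.2542
MRP = 9.92% − 5.80% = 4.12%
E(R_P) = R_f + β_P × MRP = 5.80% + 1.2542 × 4.12% = 10.97%

10.97%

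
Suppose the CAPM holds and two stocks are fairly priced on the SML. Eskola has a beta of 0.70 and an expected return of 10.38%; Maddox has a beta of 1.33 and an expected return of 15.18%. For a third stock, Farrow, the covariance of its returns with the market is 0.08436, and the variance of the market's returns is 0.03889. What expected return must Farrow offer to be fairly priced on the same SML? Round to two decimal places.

MRP = (15.18% − 10.38%) / (1.33 − 0.70) = 7.6190%
R_f = 10.38% − 0.70 × 7.6190% = 5.0467%
β_Farrow = Cov / Var(R_m) = 0.08436 / 0.03889 = 2.1692
E(R_Farrow) = R_f + β × MRP = 5.0467% + 2.1692 × 7.6190% = 21.57%

21.57%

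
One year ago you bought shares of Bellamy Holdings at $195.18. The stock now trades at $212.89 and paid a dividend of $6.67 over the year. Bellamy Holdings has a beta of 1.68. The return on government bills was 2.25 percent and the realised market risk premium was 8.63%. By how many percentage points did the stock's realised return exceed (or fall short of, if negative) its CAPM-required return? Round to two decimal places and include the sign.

-4.26%

Realised HPR = (P1 + D1 − P0) / P0 = (212.89 + 6.67 − 195.18) / 195.18 = 24.38 / 195.18 = 12.4910%
CAPM required = R_f + β·MRP = 2.25% + 1.68 × 8.63% = 16.7484%
α = realised − required = 12.4910% − 16.7484% = -4.26%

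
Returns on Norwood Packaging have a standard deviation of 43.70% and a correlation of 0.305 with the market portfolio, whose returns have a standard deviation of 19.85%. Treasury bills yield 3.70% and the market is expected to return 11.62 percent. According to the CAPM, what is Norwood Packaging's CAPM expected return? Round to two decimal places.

β = ρ × σ_i / σ_m = 0.305 × 43.70% / 19.85% = 0.6715
MRP = 11.62% − 3.70% = 7.92%
E(R) = 3.70% + 0.6715 × 7.92% = 9.02%

9.02%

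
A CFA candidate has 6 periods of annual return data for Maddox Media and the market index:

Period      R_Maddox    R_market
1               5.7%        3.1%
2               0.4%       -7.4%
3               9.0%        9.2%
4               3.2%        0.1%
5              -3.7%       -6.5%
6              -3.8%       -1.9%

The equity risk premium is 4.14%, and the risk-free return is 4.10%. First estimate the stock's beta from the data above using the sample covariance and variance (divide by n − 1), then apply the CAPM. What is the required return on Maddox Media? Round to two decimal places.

Mean R_i = (5.7 + 0.4 + 9.0 + 3.2 − 3.7 − 3.8) / 6 = 1.8000%
Mean R_m = (3.1 − 7.4 + 9.2 + 0.1 − 6.5 − 1.9) / 6 = -0.5667%
Σ(R_i − R̄_i)(R_m − R̄_m) = 135.2200  ⇒  Cov = 135.2200 / 5 = 27.0440
Σ(R_m − R̄_m)² = 192.9533  ⇒  Var(R_m) = 192.9533 / 5 = 38.5907
β = Cov / Var(R_m) = 27.0440 / 38.5907 = 0.7008
E(R) = R_f + β × MRP = 4.10% + 0.7008 × 4.14% = 7.00%

7.00%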